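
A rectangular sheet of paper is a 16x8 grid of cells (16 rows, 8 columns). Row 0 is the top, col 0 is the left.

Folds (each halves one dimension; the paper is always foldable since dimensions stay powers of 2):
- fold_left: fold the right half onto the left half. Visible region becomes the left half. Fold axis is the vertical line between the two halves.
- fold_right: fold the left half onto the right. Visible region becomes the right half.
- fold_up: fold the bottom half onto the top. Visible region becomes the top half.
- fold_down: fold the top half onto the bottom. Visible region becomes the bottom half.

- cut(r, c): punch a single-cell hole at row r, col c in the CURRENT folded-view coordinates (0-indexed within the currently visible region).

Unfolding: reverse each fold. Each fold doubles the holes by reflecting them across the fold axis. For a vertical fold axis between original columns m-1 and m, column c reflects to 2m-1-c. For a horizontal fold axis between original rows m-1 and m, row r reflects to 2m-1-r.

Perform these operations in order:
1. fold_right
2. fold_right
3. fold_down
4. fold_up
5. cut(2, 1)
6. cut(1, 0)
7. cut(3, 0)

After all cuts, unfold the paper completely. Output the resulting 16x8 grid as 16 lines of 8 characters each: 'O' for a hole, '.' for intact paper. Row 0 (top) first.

Op 1 fold_right: fold axis v@4; visible region now rows[0,16) x cols[4,8) = 16x4
Op 2 fold_right: fold axis v@6; visible region now rows[0,16) x cols[6,8) = 16x2
Op 3 fold_down: fold axis h@8; visible region now rows[8,16) x cols[6,8) = 8x2
Op 4 fold_up: fold axis h@12; visible region now rows[8,12) x cols[6,8) = 4x2
Op 5 cut(2, 1): punch at orig (10,7); cuts so far [(10, 7)]; region rows[8,12) x cols[6,8) = 4x2
Op 6 cut(1, 0): punch at orig (9,6); cuts so far [(9, 6), (10, 7)]; region rows[8,12) x cols[6,8) = 4x2
Op 7 cut(3, 0): punch at orig (11,6); cuts so far [(9, 6), (10, 7), (11, 6)]; region rows[8,12) x cols[6,8) = 4x2
Unfold 1 (reflect across h@12): 6 holes -> [(9, 6), (10, 7), (11, 6), (12, 6), (13, 7), (14, 6)]
Unfold 2 (reflect across h@8): 12 holes -> [(1, 6), (2, 7), (3, 6), (4, 6), (5, 7), (6, 6), (9, 6), (10, 7), (11, 6), (12, 6), (13, 7), (14, 6)]
Unfold 3 (reflect across v@6): 24 holes -> [(1, 5), (1, 6), (2, 4), (2, 7), (3, 5), (3, 6), (4, 5), (4, 6), (5, 4), (5, 7), (6, 5), (6, 6), (9, 5), (9, 6), (10, 4), (10, 7), (11, 5), (11, 6), (12, 5), (12, 6), (13, 4), (13, 7), (14, 5), (14, 6)]
Unfold 4 (reflect across v@4): 48 holes -> [(1, 1), (1, 2), (1, 5), (1, 6), (2, 0), (2, 3), (2, 4), (2, 7), (3, 1), (3, 2), (3, 5), (3, 6), (4, 1), (4, 2), (4, 5), (4, 6), (5, 0), (5, 3), (5, 4), (5, 7), (6, 1), (6, 2), (6, 5), (6, 6), (9, 1), (9, 2), (9, 5), (9, 6), (10, 0), (10, 3), (10, 4), (10, 7), (11, 1), (11, 2), (11, 5), (11, 6), (12, 1), (12, 2), (12, 5), (12, 6), (13, 0), (13, 3), (13, 4), (13, 7), (14, 1), (14, 2), (14, 5), (14, 6)]

Answer: ........
.OO..OO.
O..OO..O
.OO..OO.
.OO..OO.
O..OO..O
.OO..OO.
........
........
.OO..OO.
O..OO..O
.OO..OO.
.OO..OO.
O..OO..O
.OO..OO.
........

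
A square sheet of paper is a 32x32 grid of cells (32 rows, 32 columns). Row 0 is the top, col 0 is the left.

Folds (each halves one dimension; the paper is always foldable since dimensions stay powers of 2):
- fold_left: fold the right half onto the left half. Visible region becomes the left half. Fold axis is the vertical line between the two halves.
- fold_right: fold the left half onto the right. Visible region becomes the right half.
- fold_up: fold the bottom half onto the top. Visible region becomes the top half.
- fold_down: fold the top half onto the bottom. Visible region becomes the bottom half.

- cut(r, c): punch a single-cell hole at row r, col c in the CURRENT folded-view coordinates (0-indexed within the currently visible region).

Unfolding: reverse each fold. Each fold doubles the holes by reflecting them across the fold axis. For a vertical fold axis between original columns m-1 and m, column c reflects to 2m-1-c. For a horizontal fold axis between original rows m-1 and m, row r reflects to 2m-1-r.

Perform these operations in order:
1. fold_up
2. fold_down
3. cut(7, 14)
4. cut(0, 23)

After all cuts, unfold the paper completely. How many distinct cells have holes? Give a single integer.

Op 1 fold_up: fold axis h@16; visible region now rows[0,16) x cols[0,32) = 16x32
Op 2 fold_down: fold axis h@8; visible region now rows[8,16) x cols[0,32) = 8x32
Op 3 cut(7, 14): punch at orig (15,14); cuts so far [(15, 14)]; region rows[8,16) x cols[0,32) = 8x32
Op 4 cut(0, 23): punch at orig (8,23); cuts so far [(8, 23), (15, 14)]; region rows[8,16) x cols[0,32) = 8x32
Unfold 1 (reflect across h@8): 4 holes -> [(0, 14), (7, 23), (8, 23), (15, 14)]
Unfold 2 (reflect across h@16): 8 holes -> [(0, 14), (7, 23), (8, 23), (15, 14), (16, 14), (23, 23), (24, 23), (31, 14)]

Answer: 8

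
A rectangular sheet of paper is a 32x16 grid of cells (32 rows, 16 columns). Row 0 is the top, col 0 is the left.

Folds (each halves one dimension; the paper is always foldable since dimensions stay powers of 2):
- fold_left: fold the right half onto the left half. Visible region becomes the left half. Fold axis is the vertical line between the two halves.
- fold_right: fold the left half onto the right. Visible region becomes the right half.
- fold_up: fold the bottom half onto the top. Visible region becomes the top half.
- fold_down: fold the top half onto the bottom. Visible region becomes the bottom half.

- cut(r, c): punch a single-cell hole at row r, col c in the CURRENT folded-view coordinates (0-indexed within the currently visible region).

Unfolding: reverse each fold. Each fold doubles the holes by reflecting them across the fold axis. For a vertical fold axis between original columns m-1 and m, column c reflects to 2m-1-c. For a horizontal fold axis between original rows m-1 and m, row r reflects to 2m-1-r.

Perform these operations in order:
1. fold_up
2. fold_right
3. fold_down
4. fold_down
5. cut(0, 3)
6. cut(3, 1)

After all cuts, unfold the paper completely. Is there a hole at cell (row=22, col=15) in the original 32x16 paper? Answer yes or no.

Answer: no

Derivation:
Op 1 fold_up: fold axis h@16; visible region now rows[0,16) x cols[0,16) = 16x16
Op 2 fold_right: fold axis v@8; visible region now rows[0,16) x cols[8,16) = 16x8
Op 3 fold_down: fold axis h@8; visible region now rows[8,16) x cols[8,16) = 8x8
Op 4 fold_down: fold axis h@12; visible region now rows[12,16) x cols[8,16) = 4x8
Op 5 cut(0, 3): punch at orig (12,11); cuts so far [(12, 11)]; region rows[12,16) x cols[8,16) = 4x8
Op 6 cut(3, 1): punch at orig (15,9); cuts so far [(12, 11), (15, 9)]; region rows[12,16) x cols[8,16) = 4x8
Unfold 1 (reflect across h@12): 4 holes -> [(8, 9), (11, 11), (12, 11), (15, 9)]
Unfold 2 (reflect across h@8): 8 holes -> [(0, 9), (3, 11), (4, 11), (7, 9), (8, 9), (11, 11), (12, 11), (15, 9)]
Unfold 3 (reflect across v@8): 16 holes -> [(0, 6), (0, 9), (3, 4), (3, 11), (4, 4), (4, 11), (7, 6), (7, 9), (8, 6), (8, 9), (11, 4), (11, 11), (12, 4), (12, 11), (15, 6), (15, 9)]
Unfold 4 (reflect across h@16): 32 holes -> [(0, 6), (0, 9), (3, 4), (3, 11), (4, 4), (4, 11), (7, 6), (7, 9), (8, 6), (8, 9), (11, 4), (11, 11), (12, 4), (12, 11), (15, 6), (15, 9), (16, 6), (16, 9), (19, 4), (19, 11), (20, 4), (20, 11), (23, 6), (23, 9), (24, 6), (24, 9), (27, 4), (27, 11), (28, 4), (28, 11), (31, 6), (31, 9)]
Holes: [(0, 6), (0, 9), (3, 4), (3, 11), (4, 4), (4, 11), (7, 6), (7, 9), (8, 6), (8, 9), (11, 4), (11, 11), (12, 4), (12, 11), (15, 6), (15, 9), (16, 6), (16, 9), (19, 4), (19, 11), (20, 4), (20, 11), (23, 6), (23, 9), (24, 6), (24, 9), (27, 4), (27, 11), (28, 4), (28, 11), (31, 6), (31, 9)]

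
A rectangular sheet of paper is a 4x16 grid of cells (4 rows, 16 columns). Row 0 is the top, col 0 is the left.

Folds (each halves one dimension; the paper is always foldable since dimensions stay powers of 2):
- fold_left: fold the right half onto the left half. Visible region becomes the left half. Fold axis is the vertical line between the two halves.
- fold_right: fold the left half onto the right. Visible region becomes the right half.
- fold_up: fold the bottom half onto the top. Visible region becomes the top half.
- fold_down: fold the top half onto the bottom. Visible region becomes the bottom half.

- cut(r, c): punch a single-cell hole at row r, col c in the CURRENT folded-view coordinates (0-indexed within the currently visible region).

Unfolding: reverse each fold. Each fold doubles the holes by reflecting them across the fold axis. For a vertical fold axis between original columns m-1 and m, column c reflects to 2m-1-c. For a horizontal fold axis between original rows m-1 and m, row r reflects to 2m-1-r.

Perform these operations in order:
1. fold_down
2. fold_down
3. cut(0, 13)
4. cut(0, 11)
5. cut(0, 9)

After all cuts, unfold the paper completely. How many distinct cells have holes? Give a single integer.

Answer: 12

Derivation:
Op 1 fold_down: fold axis h@2; visible region now rows[2,4) x cols[0,16) = 2x16
Op 2 fold_down: fold axis h@3; visible region now rows[3,4) x cols[0,16) = 1x16
Op 3 cut(0, 13): punch at orig (3,13); cuts so far [(3, 13)]; region rows[3,4) x cols[0,16) = 1x16
Op 4 cut(0, 11): punch at orig (3,11); cuts so far [(3, 11), (3, 13)]; region rows[3,4) x cols[0,16) = 1x16
Op 5 cut(0, 9): punch at orig (3,9); cuts so far [(3, 9), (3, 11), (3, 13)]; region rows[3,4) x cols[0,16) = 1x16
Unfold 1 (reflect across h@3): 6 holes -> [(2, 9), (2, 11), (2, 13), (3, 9), (3, 11), (3, 13)]
Unfold 2 (reflect across h@2): 12 holes -> [(0, 9), (0, 11), (0, 13), (1, 9), (1, 11), (1, 13), (2, 9), (2, 11), (2, 13), (3, 9), (3, 11), (3, 13)]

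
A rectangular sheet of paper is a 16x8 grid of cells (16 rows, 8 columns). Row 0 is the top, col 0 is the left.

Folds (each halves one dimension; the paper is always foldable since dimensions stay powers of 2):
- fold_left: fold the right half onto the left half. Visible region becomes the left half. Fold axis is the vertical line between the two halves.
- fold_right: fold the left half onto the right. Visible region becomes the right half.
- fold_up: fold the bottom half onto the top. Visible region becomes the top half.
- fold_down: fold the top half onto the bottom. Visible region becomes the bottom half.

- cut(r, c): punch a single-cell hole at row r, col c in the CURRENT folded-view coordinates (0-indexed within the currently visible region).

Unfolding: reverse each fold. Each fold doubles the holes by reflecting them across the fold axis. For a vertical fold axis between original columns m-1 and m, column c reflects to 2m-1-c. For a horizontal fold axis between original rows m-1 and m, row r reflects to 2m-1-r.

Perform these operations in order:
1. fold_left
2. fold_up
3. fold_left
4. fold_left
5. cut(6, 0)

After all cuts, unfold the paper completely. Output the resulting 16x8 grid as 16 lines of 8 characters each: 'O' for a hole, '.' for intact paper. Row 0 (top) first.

Op 1 fold_left: fold axis v@4; visible region now rows[0,16) x cols[0,4) = 16x4
Op 2 fold_up: fold axis h@8; visible region now rows[0,8) x cols[0,4) = 8x4
Op 3 fold_left: fold axis v@2; visible region now rows[0,8) x cols[0,2) = 8x2
Op 4 fold_left: fold axis v@1; visible region now rows[0,8) x cols[0,1) = 8x1
Op 5 cut(6, 0): punch at orig (6,0); cuts so far [(6, 0)]; region rows[0,8) x cols[0,1) = 8x1
Unfold 1 (reflect across v@1): 2 holes -> [(6, 0), (6, 1)]
Unfold 2 (reflect across v@2): 4 holes -> [(6, 0), (6, 1), (6, 2), (6, 3)]
Unfold 3 (reflect across h@8): 8 holes -> [(6, 0), (6, 1), (6, 2), (6, 3), (9, 0), (9, 1), (9, 2), (9, 3)]
Unfold 4 (reflect across v@4): 16 holes -> [(6, 0), (6, 1), (6, 2), (6, 3), (6, 4), (6, 5), (6, 6), (6, 7), (9, 0), (9, 1), (9, 2), (9, 3), (9, 4), (9, 5), (9, 6), (9, 7)]

Answer: ........
........
........
........
........
........
OOOOOOOO
........
........
OOOOOOOO
........
........
........
........
........
........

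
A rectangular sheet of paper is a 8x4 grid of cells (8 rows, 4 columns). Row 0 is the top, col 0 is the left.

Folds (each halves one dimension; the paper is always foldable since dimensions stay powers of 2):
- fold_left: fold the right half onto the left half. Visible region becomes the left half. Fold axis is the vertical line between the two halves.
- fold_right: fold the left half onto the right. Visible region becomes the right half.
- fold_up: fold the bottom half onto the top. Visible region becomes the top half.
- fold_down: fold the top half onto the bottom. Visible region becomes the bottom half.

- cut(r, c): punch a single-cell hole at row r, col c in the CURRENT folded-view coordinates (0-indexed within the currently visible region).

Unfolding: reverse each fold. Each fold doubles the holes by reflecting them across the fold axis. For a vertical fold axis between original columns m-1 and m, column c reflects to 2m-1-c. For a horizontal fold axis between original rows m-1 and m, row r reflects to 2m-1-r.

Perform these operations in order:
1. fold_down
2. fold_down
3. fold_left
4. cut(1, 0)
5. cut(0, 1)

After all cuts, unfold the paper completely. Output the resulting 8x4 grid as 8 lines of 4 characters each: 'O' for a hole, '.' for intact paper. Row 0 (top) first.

Answer: O..O
.OO.
.OO.
O..O
O..O
.OO.
.OO.
O..O

Derivation:
Op 1 fold_down: fold axis h@4; visible region now rows[4,8) x cols[0,4) = 4x4
Op 2 fold_down: fold axis h@6; visible region now rows[6,8) x cols[0,4) = 2x4
Op 3 fold_left: fold axis v@2; visible region now rows[6,8) x cols[0,2) = 2x2
Op 4 cut(1, 0): punch at orig (7,0); cuts so far [(7, 0)]; region rows[6,8) x cols[0,2) = 2x2
Op 5 cut(0, 1): punch at orig (6,1); cuts so far [(6, 1), (7, 0)]; region rows[6,8) x cols[0,2) = 2x2
Unfold 1 (reflect across v@2): 4 holes -> [(6, 1), (6, 2), (7, 0), (7, 3)]
Unfold 2 (reflect across h@6): 8 holes -> [(4, 0), (4, 3), (5, 1), (5, 2), (6, 1), (6, 2), (7, 0), (7, 3)]
Unfold 3 (reflect across h@4): 16 holes -> [(0, 0), (0, 3), (1, 1), (1, 2), (2, 1), (2, 2), (3, 0), (3, 3), (4, 0), (4, 3), (5, 1), (5, 2), (6, 1), (6, 2), (7, 0), (7, 3)]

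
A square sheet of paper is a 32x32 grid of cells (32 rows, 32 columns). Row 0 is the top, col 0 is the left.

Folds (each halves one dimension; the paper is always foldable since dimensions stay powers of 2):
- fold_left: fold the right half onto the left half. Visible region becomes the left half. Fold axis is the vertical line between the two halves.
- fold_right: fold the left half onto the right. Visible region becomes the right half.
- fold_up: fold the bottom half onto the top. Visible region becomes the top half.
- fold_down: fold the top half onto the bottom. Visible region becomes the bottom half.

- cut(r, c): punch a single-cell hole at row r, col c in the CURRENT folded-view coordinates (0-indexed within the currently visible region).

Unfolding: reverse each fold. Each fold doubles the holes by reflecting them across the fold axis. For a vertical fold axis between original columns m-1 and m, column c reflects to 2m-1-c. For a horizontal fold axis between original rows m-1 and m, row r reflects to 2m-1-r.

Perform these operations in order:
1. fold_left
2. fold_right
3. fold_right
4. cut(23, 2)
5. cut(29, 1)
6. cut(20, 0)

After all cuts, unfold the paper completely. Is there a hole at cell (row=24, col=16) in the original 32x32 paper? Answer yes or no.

Answer: no

Derivation:
Op 1 fold_left: fold axis v@16; visible region now rows[0,32) x cols[0,16) = 32x16
Op 2 fold_right: fold axis v@8; visible region now rows[0,32) x cols[8,16) = 32x8
Op 3 fold_right: fold axis v@12; visible region now rows[0,32) x cols[12,16) = 32x4
Op 4 cut(23, 2): punch at orig (23,14); cuts so far [(23, 14)]; region rows[0,32) x cols[12,16) = 32x4
Op 5 cut(29, 1): punch at orig (29,13); cuts so far [(23, 14), (29, 13)]; region rows[0,32) x cols[12,16) = 32x4
Op 6 cut(20, 0): punch at orig (20,12); cuts so far [(20, 12), (23, 14), (29, 13)]; region rows[0,32) x cols[12,16) = 32x4
Unfold 1 (reflect across v@12): 6 holes -> [(20, 11), (20, 12), (23, 9), (23, 14), (29, 10), (29, 13)]
Unfold 2 (reflect across v@8): 12 holes -> [(20, 3), (20, 4), (20, 11), (20, 12), (23, 1), (23, 6), (23, 9), (23, 14), (29, 2), (29, 5), (29, 10), (29, 13)]
Unfold 3 (reflect across v@16): 24 holes -> [(20, 3), (20, 4), (20, 11), (20, 12), (20, 19), (20, 20), (20, 27), (20, 28), (23, 1), (23, 6), (23, 9), (23, 14), (23, 17), (23, 22), (23, 25), (23, 30), (29, 2), (29, 5), (29, 10), (29, 13), (29, 18), (29, 21), (29, 26), (29, 29)]
Holes: [(20, 3), (20, 4), (20, 11), (20, 12), (20, 19), (20, 20), (20, 27), (20, 28), (23, 1), (23, 6), (23, 9), (23, 14), (23, 17), (23, 22), (23, 25), (23, 30), (29, 2), (29, 5), (29, 10), (29, 13), (29, 18), (29, 21), (29, 26), (29, 29)]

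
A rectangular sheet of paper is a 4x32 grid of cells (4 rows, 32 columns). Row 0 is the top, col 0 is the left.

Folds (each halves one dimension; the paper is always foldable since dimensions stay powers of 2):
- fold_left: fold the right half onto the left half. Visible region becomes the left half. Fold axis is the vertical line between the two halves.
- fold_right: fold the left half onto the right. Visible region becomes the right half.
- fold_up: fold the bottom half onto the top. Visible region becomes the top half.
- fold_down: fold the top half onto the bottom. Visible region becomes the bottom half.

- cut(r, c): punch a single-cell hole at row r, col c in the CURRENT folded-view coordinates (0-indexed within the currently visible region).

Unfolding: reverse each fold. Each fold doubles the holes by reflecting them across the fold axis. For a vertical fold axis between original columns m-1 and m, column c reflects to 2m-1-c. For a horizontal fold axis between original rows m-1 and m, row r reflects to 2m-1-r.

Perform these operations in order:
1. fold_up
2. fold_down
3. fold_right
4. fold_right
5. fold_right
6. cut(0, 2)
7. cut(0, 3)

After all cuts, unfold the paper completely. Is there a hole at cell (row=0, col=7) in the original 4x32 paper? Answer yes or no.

Answer: yes

Derivation:
Op 1 fold_up: fold axis h@2; visible region now rows[0,2) x cols[0,32) = 2x32
Op 2 fold_down: fold axis h@1; visible region now rows[1,2) x cols[0,32) = 1x32
Op 3 fold_right: fold axis v@16; visible region now rows[1,2) x cols[16,32) = 1x16
Op 4 fold_right: fold axis v@24; visible region now rows[1,2) x cols[24,32) = 1x8
Op 5 fold_right: fold axis v@28; visible region now rows[1,2) x cols[28,32) = 1x4
Op 6 cut(0, 2): punch at orig (1,30); cuts so far [(1, 30)]; region rows[1,2) x cols[28,32) = 1x4
Op 7 cut(0, 3): punch at orig (1,31); cuts so far [(1, 30), (1, 31)]; region rows[1,2) x cols[28,32) = 1x4
Unfold 1 (reflect across v@28): 4 holes -> [(1, 24), (1, 25), (1, 30), (1, 31)]
Unfold 2 (reflect across v@24): 8 holes -> [(1, 16), (1, 17), (1, 22), (1, 23), (1, 24), (1, 25), (1, 30), (1, 31)]
Unfold 3 (reflect across v@16): 16 holes -> [(1, 0), (1, 1), (1, 6), (1, 7), (1, 8), (1, 9), (1, 14), (1, 15), (1, 16), (1, 17), (1, 22), (1, 23), (1, 24), (1, 25), (1, 30), (1, 31)]
Unfold 4 (reflect across h@1): 32 holes -> [(0, 0), (0, 1), (0, 6), (0, 7), (0, 8), (0, 9), (0, 14), (0, 15), (0, 16), (0, 17), (0, 22), (0, 23), (0, 24), (0, 25), (0, 30), (0, 31), (1, 0), (1, 1), (1, 6), (1, 7), (1, 8), (1, 9), (1, 14), (1, 15), (1, 16), (1, 17), (1, 22), (1, 23), (1, 24), (1, 25), (1, 30), (1, 31)]
Unfold 5 (reflect across h@2): 64 holes -> [(0, 0), (0, 1), (0, 6), (0, 7), (0, 8), (0, 9), (0, 14), (0, 15), (0, 16), (0, 17), (0, 22), (0, 23), (0, 24), (0, 25), (0, 30), (0, 31), (1, 0), (1, 1), (1, 6), (1, 7), (1, 8), (1, 9), (1, 14), (1, 15), (1, 16), (1, 17), (1, 22), (1, 23), (1, 24), (1, 25), (1, 30), (1, 31), (2, 0), (2, 1), (2, 6), (2, 7), (2, 8), (2, 9), (2, 14), (2, 15), (2, 16), (2, 17), (2, 22), (2, 23), (2, 24), (2, 25), (2, 30), (2, 31), (3, 0), (3, 1), (3, 6), (3, 7), (3, 8), (3, 9), (3, 14), (3, 15), (3, 16), (3, 17), (3, 22), (3, 23), (3, 24), (3, 25), (3, 30), (3, 31)]
Holes: [(0, 0), (0, 1), (0, 6), (0, 7), (0, 8), (0, 9), (0, 14), (0, 15), (0, 16), (0, 17), (0, 22), (0, 23), (0, 24), (0, 25), (0, 30), (0, 31), (1, 0), (1, 1), (1, 6), (1, 7), (1, 8), (1, 9), (1, 14), (1, 15), (1, 16), (1, 17), (1, 22), (1, 23), (1, 24), (1, 25), (1, 30), (1, 31), (2, 0), (2, 1), (2, 6), (2, 7), (2, 8), (2, 9), (2, 14), (2, 15), (2, 16), (2, 17), (2, 22), (2, 23), (2, 24), (2, 25), (2, 30), (2, 31), (3, 0), (3, 1), (3, 6), (3, 7), (3, 8), (3, 9), (3, 14), (3, 15), (3, 16), (3, 17), (3, 22), (3, 23), (3, 24), (3, 25), (3, 30), (3, 31)]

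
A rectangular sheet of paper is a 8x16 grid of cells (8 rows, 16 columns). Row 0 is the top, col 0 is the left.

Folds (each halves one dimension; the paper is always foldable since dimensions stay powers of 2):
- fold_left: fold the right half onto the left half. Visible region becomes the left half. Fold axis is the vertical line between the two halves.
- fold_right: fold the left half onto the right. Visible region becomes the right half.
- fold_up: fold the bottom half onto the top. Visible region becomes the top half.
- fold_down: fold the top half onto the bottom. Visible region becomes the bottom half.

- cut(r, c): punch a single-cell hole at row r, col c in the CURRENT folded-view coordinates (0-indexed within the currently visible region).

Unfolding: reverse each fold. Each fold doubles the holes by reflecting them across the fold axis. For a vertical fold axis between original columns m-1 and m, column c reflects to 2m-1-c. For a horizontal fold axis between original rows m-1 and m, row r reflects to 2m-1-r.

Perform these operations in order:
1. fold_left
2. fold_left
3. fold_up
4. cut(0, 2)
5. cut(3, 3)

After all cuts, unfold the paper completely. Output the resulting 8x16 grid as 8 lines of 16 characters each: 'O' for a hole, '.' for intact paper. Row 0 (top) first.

Answer: ..O..O....O..O..
................
................
...OO......OO...
...OO......OO...
................
................
..O..O....O..O..

Derivation:
Op 1 fold_left: fold axis v@8; visible region now rows[0,8) x cols[0,8) = 8x8
Op 2 fold_left: fold axis v@4; visible region now rows[0,8) x cols[0,4) = 8x4
Op 3 fold_up: fold axis h@4; visible region now rows[0,4) x cols[0,4) = 4x4
Op 4 cut(0, 2): punch at orig (0,2); cuts so far [(0, 2)]; region rows[0,4) x cols[0,4) = 4x4
Op 5 cut(3, 3): punch at orig (3,3); cuts so far [(0, 2), (3, 3)]; region rows[0,4) x cols[0,4) = 4x4
Unfold 1 (reflect across h@4): 4 holes -> [(0, 2), (3, 3), (4, 3), (7, 2)]
Unfold 2 (reflect across v@4): 8 holes -> [(0, 2), (0, 5), (3, 3), (3, 4), (4, 3), (4, 4), (7, 2), (7, 5)]
Unfold 3 (reflect across v@8): 16 holes -> [(0, 2), (0, 5), (0, 10), (0, 13), (3, 3), (3, 4), (3, 11), (3, 12), (4, 3), (4, 4), (4, 11), (4, 12), (7, 2), (7, 5), (7, 10), (7, 13)]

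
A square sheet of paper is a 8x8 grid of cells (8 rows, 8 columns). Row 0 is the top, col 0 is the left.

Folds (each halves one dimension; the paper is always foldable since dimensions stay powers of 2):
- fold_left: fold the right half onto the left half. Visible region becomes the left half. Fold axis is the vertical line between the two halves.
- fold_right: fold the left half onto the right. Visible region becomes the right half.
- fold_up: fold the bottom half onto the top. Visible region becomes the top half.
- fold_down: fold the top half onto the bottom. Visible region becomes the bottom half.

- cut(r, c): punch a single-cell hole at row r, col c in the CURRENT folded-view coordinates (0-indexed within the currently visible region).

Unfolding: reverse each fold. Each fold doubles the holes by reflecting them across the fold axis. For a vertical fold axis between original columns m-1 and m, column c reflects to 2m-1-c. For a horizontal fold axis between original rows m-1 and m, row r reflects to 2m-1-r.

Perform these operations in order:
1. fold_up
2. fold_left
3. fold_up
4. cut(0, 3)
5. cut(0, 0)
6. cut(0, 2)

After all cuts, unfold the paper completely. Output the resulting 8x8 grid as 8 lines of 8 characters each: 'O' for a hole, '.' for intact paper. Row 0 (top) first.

Op 1 fold_up: fold axis h@4; visible region now rows[0,4) x cols[0,8) = 4x8
Op 2 fold_left: fold axis v@4; visible region now rows[0,4) x cols[0,4) = 4x4
Op 3 fold_up: fold axis h@2; visible region now rows[0,2) x cols[0,4) = 2x4
Op 4 cut(0, 3): punch at orig (0,3); cuts so far [(0, 3)]; region rows[0,2) x cols[0,4) = 2x4
Op 5 cut(0, 0): punch at orig (0,0); cuts so far [(0, 0), (0, 3)]; region rows[0,2) x cols[0,4) = 2x4
Op 6 cut(0, 2): punch at orig (0,2); cuts so far [(0, 0), (0, 2), (0, 3)]; region rows[0,2) x cols[0,4) = 2x4
Unfold 1 (reflect across h@2): 6 holes -> [(0, 0), (0, 2), (0, 3), (3, 0), (3, 2), (3, 3)]
Unfold 2 (reflect across v@4): 12 holes -> [(0, 0), (0, 2), (0, 3), (0, 4), (0, 5), (0, 7), (3, 0), (3, 2), (3, 3), (3, 4), (3, 5), (3, 7)]
Unfold 3 (reflect across h@4): 24 holes -> [(0, 0), (0, 2), (0, 3), (0, 4), (0, 5), (0, 7), (3, 0), (3, 2), (3, 3), (3, 4), (3, 5), (3, 7), (4, 0), (4, 2), (4, 3), (4, 4), (4, 5), (4, 7), (7, 0), (7, 2), (7, 3), (7, 4), (7, 5), (7, 7)]

Answer: O.OOOO.O
........
........
O.OOOO.O
O.OOOO.O
........
........
O.OOOO.O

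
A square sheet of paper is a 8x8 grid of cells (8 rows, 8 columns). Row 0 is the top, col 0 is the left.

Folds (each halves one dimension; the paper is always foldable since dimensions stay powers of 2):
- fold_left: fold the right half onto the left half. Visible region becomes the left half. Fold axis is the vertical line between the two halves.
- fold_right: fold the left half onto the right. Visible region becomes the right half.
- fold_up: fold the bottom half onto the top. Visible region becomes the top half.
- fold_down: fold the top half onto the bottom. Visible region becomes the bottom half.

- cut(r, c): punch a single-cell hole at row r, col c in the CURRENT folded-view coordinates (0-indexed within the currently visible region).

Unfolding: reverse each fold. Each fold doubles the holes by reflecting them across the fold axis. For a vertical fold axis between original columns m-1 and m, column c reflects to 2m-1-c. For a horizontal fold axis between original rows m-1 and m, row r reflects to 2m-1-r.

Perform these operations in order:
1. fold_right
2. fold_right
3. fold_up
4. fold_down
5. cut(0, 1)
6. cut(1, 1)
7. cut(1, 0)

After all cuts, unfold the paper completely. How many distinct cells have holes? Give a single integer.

Op 1 fold_right: fold axis v@4; visible region now rows[0,8) x cols[4,8) = 8x4
Op 2 fold_right: fold axis v@6; visible region now rows[0,8) x cols[6,8) = 8x2
Op 3 fold_up: fold axis h@4; visible region now rows[0,4) x cols[6,8) = 4x2
Op 4 fold_down: fold axis h@2; visible region now rows[2,4) x cols[6,8) = 2x2
Op 5 cut(0, 1): punch at orig (2,7); cuts so far [(2, 7)]; region rows[2,4) x cols[6,8) = 2x2
Op 6 cut(1, 1): punch at orig (3,7); cuts so far [(2, 7), (3, 7)]; region rows[2,4) x cols[6,8) = 2x2
Op 7 cut(1, 0): punch at orig (3,6); cuts so far [(2, 7), (3, 6), (3, 7)]; region rows[2,4) x cols[6,8) = 2x2
Unfold 1 (reflect across h@2): 6 holes -> [(0, 6), (0, 7), (1, 7), (2, 7), (3, 6), (3, 7)]
Unfold 2 (reflect across h@4): 12 holes -> [(0, 6), (0, 7), (1, 7), (2, 7), (3, 6), (3, 7), (4, 6), (4, 7), (5, 7), (6, 7), (7, 6), (7, 7)]
Unfold 3 (reflect across v@6): 24 holes -> [(0, 4), (0, 5), (0, 6), (0, 7), (1, 4), (1, 7), (2, 4), (2, 7), (3, 4), (3, 5), (3, 6), (3, 7), (4, 4), (4, 5), (4, 6), (4, 7), (5, 4), (5, 7), (6, 4), (6, 7), (7, 4), (7, 5), (7, 6), (7, 7)]
Unfold 4 (reflect across v@4): 48 holes -> [(0, 0), (0, 1), (0, 2), (0, 3), (0, 4), (0, 5), (0, 6), (0, 7), (1, 0), (1, 3), (1, 4), (1, 7), (2, 0), (2, 3), (2, 4), (2, 7), (3, 0), (3, 1), (3, 2), (3, 3), (3, 4), (3, 5), (3, 6), (3, 7), (4, 0), (4, 1), (4, 2), (4, 3), (4, 4), (4, 5), (4, 6), (4, 7), (5, 0), (5, 3), (5, 4), (5, 7), (6, 0), (6, 3), (6, 4), (6, 7), (7, 0), (7, 1), (7, 2), (7, 3), (7, 4), (7, 5), (7, 6), (7, 7)]

Answer: 48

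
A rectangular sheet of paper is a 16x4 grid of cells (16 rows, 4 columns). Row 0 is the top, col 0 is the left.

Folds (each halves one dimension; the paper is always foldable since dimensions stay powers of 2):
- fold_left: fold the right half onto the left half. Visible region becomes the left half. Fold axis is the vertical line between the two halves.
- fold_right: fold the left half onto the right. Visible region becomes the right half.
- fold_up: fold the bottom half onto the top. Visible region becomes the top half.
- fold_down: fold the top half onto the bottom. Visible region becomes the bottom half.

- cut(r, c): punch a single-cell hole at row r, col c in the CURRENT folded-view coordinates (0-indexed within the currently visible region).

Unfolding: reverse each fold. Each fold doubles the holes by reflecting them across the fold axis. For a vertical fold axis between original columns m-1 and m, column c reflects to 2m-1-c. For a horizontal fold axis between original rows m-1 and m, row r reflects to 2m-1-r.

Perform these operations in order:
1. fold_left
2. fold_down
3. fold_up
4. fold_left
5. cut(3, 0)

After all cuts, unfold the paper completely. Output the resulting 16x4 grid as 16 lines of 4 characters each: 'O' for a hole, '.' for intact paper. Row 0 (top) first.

Answer: ....
....
....
OOOO
OOOO
....
....
....
....
....
....
OOOO
OOOO
....
....
....

Derivation:
Op 1 fold_left: fold axis v@2; visible region now rows[0,16) x cols[0,2) = 16x2
Op 2 fold_down: fold axis h@8; visible region now rows[8,16) x cols[0,2) = 8x2
Op 3 fold_up: fold axis h@12; visible region now rows[8,12) x cols[0,2) = 4x2
Op 4 fold_left: fold axis v@1; visible region now rows[8,12) x cols[0,1) = 4x1
Op 5 cut(3, 0): punch at orig (11,0); cuts so far [(11, 0)]; region rows[8,12) x cols[0,1) = 4x1
Unfold 1 (reflect across v@1): 2 holes -> [(11, 0), (11, 1)]
Unfold 2 (reflect across h@12): 4 holes -> [(11, 0), (11, 1), (12, 0), (12, 1)]
Unfold 3 (reflect across h@8): 8 holes -> [(3, 0), (3, 1), (4, 0), (4, 1), (11, 0), (11, 1), (12, 0), (12, 1)]
Unfold 4 (reflect across v@2): 16 holes -> [(3, 0), (3, 1), (3, 2), (3, 3), (4, 0), (4, 1), (4, 2), (4, 3), (11, 0), (11, 1), (11, 2), (11, 3), (12, 0), (12, 1), (12, 2), (12, 3)]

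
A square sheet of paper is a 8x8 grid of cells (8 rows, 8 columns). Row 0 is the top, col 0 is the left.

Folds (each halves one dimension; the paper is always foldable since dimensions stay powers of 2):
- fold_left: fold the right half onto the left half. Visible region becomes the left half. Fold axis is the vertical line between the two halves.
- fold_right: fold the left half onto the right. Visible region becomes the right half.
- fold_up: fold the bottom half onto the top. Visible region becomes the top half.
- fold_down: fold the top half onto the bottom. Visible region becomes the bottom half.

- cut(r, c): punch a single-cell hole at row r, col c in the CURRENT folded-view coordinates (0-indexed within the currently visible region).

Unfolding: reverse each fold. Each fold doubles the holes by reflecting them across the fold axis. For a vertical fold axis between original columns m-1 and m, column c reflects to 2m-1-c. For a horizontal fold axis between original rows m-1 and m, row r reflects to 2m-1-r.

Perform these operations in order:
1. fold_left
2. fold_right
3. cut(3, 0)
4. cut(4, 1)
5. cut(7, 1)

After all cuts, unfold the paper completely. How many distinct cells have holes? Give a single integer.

Op 1 fold_left: fold axis v@4; visible region now rows[0,8) x cols[0,4) = 8x4
Op 2 fold_right: fold axis v@2; visible region now rows[0,8) x cols[2,4) = 8x2
Op 3 cut(3, 0): punch at orig (3,2); cuts so far [(3, 2)]; region rows[0,8) x cols[2,4) = 8x2
Op 4 cut(4, 1): punch at orig (4,3); cuts so far [(3, 2), (4, 3)]; region rows[0,8) x cols[2,4) = 8x2
Op 5 cut(7, 1): punch at orig (7,3); cuts so far [(3, 2), (4, 3), (7, 3)]; region rows[0,8) x cols[2,4) = 8x2
Unfold 1 (reflect across v@2): 6 holes -> [(3, 1), (3, 2), (4, 0), (4, 3), (7, 0), (7, 3)]
Unfold 2 (reflect across v@4): 12 holes -> [(3, 1), (3, 2), (3, 5), (3, 6), (4, 0), (4, 3), (4, 4), (4, 7), (7, 0), (7, 3), (7, 4), (7, 7)]

Answer: 12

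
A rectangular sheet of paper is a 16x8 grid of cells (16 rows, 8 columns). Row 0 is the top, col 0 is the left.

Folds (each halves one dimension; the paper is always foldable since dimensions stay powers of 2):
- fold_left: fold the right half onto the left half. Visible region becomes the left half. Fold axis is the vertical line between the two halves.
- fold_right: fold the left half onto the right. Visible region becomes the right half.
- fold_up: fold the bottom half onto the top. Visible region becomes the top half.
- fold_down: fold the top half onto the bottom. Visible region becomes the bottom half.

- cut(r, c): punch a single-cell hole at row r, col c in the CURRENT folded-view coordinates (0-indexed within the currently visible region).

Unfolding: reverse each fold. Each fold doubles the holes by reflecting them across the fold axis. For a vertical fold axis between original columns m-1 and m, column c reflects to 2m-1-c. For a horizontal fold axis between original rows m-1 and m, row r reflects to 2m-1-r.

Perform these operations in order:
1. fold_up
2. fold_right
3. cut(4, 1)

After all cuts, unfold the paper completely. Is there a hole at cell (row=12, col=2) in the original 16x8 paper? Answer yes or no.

Answer: no

Derivation:
Op 1 fold_up: fold axis h@8; visible region now rows[0,8) x cols[0,8) = 8x8
Op 2 fold_right: fold axis v@4; visible region now rows[0,8) x cols[4,8) = 8x4
Op 3 cut(4, 1): punch at orig (4,5); cuts so far [(4, 5)]; region rows[0,8) x cols[4,8) = 8x4
Unfold 1 (reflect across v@4): 2 holes -> [(4, 2), (4, 5)]
Unfold 2 (reflect across h@8): 4 holes -> [(4, 2), (4, 5), (11, 2), (11, 5)]
Holes: [(4, 2), (4, 5), (11, 2), (11, 5)]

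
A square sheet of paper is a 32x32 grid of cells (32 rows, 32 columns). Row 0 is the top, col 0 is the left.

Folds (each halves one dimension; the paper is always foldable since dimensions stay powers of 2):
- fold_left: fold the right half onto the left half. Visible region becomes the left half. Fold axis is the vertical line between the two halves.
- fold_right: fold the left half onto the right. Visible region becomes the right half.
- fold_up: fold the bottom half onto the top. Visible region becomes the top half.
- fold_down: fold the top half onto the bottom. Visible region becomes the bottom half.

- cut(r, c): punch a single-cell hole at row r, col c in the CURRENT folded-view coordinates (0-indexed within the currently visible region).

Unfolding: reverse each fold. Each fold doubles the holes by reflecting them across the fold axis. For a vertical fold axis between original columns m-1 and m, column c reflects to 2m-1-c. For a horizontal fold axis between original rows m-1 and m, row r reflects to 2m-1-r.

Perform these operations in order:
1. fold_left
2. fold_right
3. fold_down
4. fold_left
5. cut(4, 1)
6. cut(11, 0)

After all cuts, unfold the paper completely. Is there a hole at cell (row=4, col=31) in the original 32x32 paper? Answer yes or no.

Answer: yes

Derivation:
Op 1 fold_left: fold axis v@16; visible region now rows[0,32) x cols[0,16) = 32x16
Op 2 fold_right: fold axis v@8; visible region now rows[0,32) x cols[8,16) = 32x8
Op 3 fold_down: fold axis h@16; visible region now rows[16,32) x cols[8,16) = 16x8
Op 4 fold_left: fold axis v@12; visible region now rows[16,32) x cols[8,12) = 16x4
Op 5 cut(4, 1): punch at orig (20,9); cuts so far [(20, 9)]; region rows[16,32) x cols[8,12) = 16x4
Op 6 cut(11, 0): punch at orig (27,8); cuts so far [(20, 9), (27, 8)]; region rows[16,32) x cols[8,12) = 16x4
Unfold 1 (reflect across v@12): 4 holes -> [(20, 9), (20, 14), (27, 8), (27, 15)]
Unfold 2 (reflect across h@16): 8 holes -> [(4, 8), (4, 15), (11, 9), (11, 14), (20, 9), (20, 14), (27, 8), (27, 15)]
Unfold 3 (reflect across v@8): 16 holes -> [(4, 0), (4, 7), (4, 8), (4, 15), (11, 1), (11, 6), (11, 9), (11, 14), (20, 1), (20, 6), (20, 9), (20, 14), (27, 0), (27, 7), (27, 8), (27, 15)]
Unfold 4 (reflect across v@16): 32 holes -> [(4, 0), (4, 7), (4, 8), (4, 15), (4, 16), (4, 23), (4, 24), (4, 31), (11, 1), (11, 6), (11, 9), (11, 14), (11, 17), (11, 22), (11, 25), (11, 30), (20, 1), (20, 6), (20, 9), (20, 14), (20, 17), (20, 22), (20, 25), (20, 30), (27, 0), (27, 7), (27, 8), (27, 15), (27, 16), (27, 23), (27, 24), (27, 31)]
Holes: [(4, 0), (4, 7), (4, 8), (4, 15), (4, 16), (4, 23), (4, 24), (4, 31), (11, 1), (11, 6), (11, 9), (11, 14), (11, 17), (11, 22), (11, 25), (11, 30), (20, 1), (20, 6), (20, 9), (20, 14), (20, 17), (20, 22), (20, 25), (20, 30), (27, 0), (27, 7), (27, 8), (27, 15), (27, 16), (27, 23), (27, 24), (27, 31)]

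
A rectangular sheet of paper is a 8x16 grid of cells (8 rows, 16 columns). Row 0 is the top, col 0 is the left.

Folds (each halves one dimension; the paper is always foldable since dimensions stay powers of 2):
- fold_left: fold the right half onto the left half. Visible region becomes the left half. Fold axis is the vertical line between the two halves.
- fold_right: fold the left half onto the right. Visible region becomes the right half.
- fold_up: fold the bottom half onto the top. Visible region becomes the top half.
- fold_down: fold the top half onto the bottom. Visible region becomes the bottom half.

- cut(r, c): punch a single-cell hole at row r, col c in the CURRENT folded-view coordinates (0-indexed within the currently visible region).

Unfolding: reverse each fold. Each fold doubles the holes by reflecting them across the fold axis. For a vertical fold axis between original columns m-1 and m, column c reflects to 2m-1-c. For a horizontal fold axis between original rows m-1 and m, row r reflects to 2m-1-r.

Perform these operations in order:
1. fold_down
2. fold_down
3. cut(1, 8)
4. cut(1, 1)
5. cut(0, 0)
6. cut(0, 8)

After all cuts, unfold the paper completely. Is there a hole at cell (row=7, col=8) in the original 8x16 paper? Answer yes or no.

Answer: yes

Derivation:
Op 1 fold_down: fold axis h@4; visible region now rows[4,8) x cols[0,16) = 4x16
Op 2 fold_down: fold axis h@6; visible region now rows[6,8) x cols[0,16) = 2x16
Op 3 cut(1, 8): punch at orig (7,8); cuts so far [(7, 8)]; region rows[6,8) x cols[0,16) = 2x16
Op 4 cut(1, 1): punch at orig (7,1); cuts so far [(7, 1), (7, 8)]; region rows[6,8) x cols[0,16) = 2x16
Op 5 cut(0, 0): punch at orig (6,0); cuts so far [(6, 0), (7, 1), (7, 8)]; region rows[6,8) x cols[0,16) = 2x16
Op 6 cut(0, 8): punch at orig (6,8); cuts so far [(6, 0), (6, 8), (7, 1), (7, 8)]; region rows[6,8) x cols[0,16) = 2x16
Unfold 1 (reflect across h@6): 8 holes -> [(4, 1), (4, 8), (5, 0), (5, 8), (6, 0), (6, 8), (7, 1), (7, 8)]
Unfold 2 (reflect across h@4): 16 holes -> [(0, 1), (0, 8), (1, 0), (1, 8), (2, 0), (2, 8), (3, 1), (3, 8), (4, 1), (4, 8), (5, 0), (5, 8), (6, 0), (6, 8), (7, 1), (7, 8)]
Holes: [(0, 1), (0, 8), (1, 0), (1, 8), (2, 0), (2, 8), (3, 1), (3, 8), (4, 1), (4, 8), (5, 0), (5, 8), (6, 0), (6, 8), (7, 1), (7, 8)]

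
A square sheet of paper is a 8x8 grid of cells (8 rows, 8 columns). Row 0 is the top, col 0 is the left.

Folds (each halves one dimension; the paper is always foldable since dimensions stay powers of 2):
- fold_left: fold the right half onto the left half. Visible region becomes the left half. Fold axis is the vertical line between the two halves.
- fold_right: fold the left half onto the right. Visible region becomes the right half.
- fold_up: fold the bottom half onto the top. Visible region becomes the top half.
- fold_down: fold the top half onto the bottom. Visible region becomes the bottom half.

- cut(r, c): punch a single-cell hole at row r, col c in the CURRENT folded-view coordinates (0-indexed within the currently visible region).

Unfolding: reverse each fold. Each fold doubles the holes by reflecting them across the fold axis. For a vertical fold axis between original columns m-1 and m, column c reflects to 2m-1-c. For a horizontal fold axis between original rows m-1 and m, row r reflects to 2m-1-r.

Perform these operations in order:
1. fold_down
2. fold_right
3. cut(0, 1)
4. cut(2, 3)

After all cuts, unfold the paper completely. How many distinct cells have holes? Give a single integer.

Op 1 fold_down: fold axis h@4; visible region now rows[4,8) x cols[0,8) = 4x8
Op 2 fold_right: fold axis v@4; visible region now rows[4,8) x cols[4,8) = 4x4
Op 3 cut(0, 1): punch at orig (4,5); cuts so far [(4, 5)]; region rows[4,8) x cols[4,8) = 4x4
Op 4 cut(2, 3): punch at orig (6,7); cuts so far [(4, 5), (6, 7)]; region rows[4,8) x cols[4,8) = 4x4
Unfold 1 (reflect across v@4): 4 holes -> [(4, 2), (4, 5), (6, 0), (6, 7)]
Unfold 2 (reflect across h@4): 8 holes -> [(1, 0), (1, 7), (3, 2), (3, 5), (4, 2), (4, 5), (6, 0), (6, 7)]

Answer: 8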